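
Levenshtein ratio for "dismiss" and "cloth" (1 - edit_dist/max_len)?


Word 1: "dismiss" (length 7)
Word 2: "cloth" (length 5)
One optimal edit sequence:
  1. delete 'd'  (+1)
  2. delete 'i'  (+1)
  3. substitute 's' -> 'c'  (+1)
  4. substitute 'm' -> 'l'  (+1)
  5. substitute 'i' -> 'o'  (+1)
  6. substitute 's' -> 't'  (+1)
  7. substitute 's' -> 'h'  (+1)
Edit distance = 7
Max length = max(7, 5) = 7
Similarity = 1 - 7/7
= 0.0000


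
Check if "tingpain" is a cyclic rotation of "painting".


Word: "painting", Candidate: "tingpain"
Method: check if candidate is substring of word+word
"paintingpainting" contains "tingpain"? Yes
Is rotation = Yes


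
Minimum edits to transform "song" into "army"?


Word 1: "song" (length 4)
Word 2: "army" (length 4)
One optimal edit sequence (insert/delete/substitute each cost 1):
  1. substitute 's' -> 'a'  (+1)
  2. substitute 'o' -> 'r'  (+1)
  3. substitute 'n' -> 'm'  (+1)
  4. substitute 'g' -> 'y'  (+1)
Total edit operations: 4
Edit distance = 4


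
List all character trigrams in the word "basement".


Word: "basement" (length 8)
Number of trigrams = 8 - 3 + 1 = 6
  Position 0: "bas"
  Position 1: "ase"
  Position 2: "sem"
  Position 3: "eme"
  Position 4: "men"
  Position 5: "ent"
Trigrams = "bas", "ase", "sem", "eme", "men", "ent"


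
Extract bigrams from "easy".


Word: "easy" (length 4)
Number of bigrams = 4 - 2 + 1 = 3
  Position 0: "ea"
  Position 1: "as"
  Position 2: "sy"
Bigrams = "ea", "as", "sy"


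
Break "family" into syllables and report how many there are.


Word: "family"
Syllable breakdown: fam · i · ly
Counting: 3 parts
= 3 syllables


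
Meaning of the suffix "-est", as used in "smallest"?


Suffix: -est
As in: smallest -> small + -est
Meaning = most


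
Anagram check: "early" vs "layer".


Word 1: "early" → sorted: aelry
Word 2: "layer" → sorted: aelry
Same letters? aelry == aelry
Anagram = Yes


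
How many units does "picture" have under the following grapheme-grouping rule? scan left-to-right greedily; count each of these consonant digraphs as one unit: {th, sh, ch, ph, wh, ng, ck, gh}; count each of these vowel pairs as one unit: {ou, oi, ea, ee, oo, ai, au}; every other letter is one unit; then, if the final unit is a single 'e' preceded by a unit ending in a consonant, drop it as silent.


Word: "picture" (7 letters)
Left-to-right scan:
  (1) 'p' (letter)
  (2) 'i' (letter)
  (3) 'c' (letter)
  (4) 't' (letter)
  (5) 'u' (letter)
  (6) 'r' (letter)
  (7) 'e' (letter)
Units from scan: 7
Final unit is 'e' after a consonant -> drop as silent (-1)
Sound units = 6 units


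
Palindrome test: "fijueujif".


Word: "fijueujif"
Reversed: "fijueujif"
Forward == Backward? fijueujif == fijueujif
Palindrome = Yes


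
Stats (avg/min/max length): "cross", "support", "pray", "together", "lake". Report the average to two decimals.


Lengths: "cross"=5, "support"=7, "pray"=4, "together"=8, "lake"=4
Sum = 28, Count = 5
Average = 28/5 = 5.60
= avg=5.60, min=4, max=8


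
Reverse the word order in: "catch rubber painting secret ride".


Original: "catch rubber painting secret ride"
Words (1..n): catch | rubber | painting | secret | ride
Reversed (n..1): ride | secret | painting | rubber | catch
Result = "ride secret painting rubber catch"


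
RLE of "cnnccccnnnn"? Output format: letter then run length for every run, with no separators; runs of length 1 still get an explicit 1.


String: "cnnccccnnnn"
Scanning for consecutive runs:
  'c' x 1
  'n' x 2
  'c' x 4
  'n' x 4
RLE = "c1n2c4n4"


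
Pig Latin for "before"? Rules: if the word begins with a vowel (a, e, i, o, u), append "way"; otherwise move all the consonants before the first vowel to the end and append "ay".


Word: "before"
Starts with consonant(s) → move to end, add 'ay'
Consonant cluster: "b"
Pig Latin = "eforebay"


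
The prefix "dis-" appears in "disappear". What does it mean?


Prefix: dis-
As in: disappear -> dis- + appear
Meaning = not / opposite


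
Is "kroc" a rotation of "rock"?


Word: "rock", Candidate: "kroc"
Method: check if candidate is substring of word+word
"rockrock" contains "kroc"? Yes
Is rotation = Yes


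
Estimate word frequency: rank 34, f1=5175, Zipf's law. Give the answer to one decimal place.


Zipf's law: f(r) = f(1) / r
f(1) = 5175
f(34) = 5175 / 34
= 152.2 occurrences


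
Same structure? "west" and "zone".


Pattern of "west": [0, 1, 2, 3]
Pattern of "zone": [0, 1, 2, 3]
Patterns match
Same pattern = Yes


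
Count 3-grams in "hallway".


Word: "hallway" (length 7)
Number of 3-grams = length - 3 + 1 = 7 - 3 + 1
= 5


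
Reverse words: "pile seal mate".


Original: "pile seal mate"
Words (1..n): pile | seal | mate
Reversed (n..1): mate | seal | pile
Result = "mate seal pile"


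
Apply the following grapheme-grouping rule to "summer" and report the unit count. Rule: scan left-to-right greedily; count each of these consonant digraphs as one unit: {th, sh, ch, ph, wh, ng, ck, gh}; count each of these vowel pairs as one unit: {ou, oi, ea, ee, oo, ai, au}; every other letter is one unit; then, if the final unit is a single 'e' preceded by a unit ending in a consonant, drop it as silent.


Word: "summer" (6 letters)
Left-to-right scan:
  (1) 's' (letter)
  (2) 'u' (letter)
  (3) 'm' (letter)
  (4) 'm' (letter)
  (5) 'e' (letter)
  (6) 'r' (letter)
Units from scan: 6
Sound units = 6 units


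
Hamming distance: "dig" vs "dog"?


Comparing character by character (same length = 3):
  Pos 0: 'd' vs 'd' =
  Pos 1: 'i' vs 'o' !=
  Pos 2: 'g' vs 'g' =
Hamming distance = 1


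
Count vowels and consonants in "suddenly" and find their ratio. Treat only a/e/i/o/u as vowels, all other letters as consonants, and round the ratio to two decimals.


Word: "suddenly"
Vowels (a,e,i,o,u): 2
Consonants: 6
Ratio = 2/6
= 0.33


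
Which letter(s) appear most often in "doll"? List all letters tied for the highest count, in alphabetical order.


Word: "doll"
Letter counts:
  'd': 1
  'l': 2
  'o': 1
Maximum count = 2
Most frequent = 'l' (2 times each)


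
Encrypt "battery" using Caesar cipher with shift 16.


Word: "battery"
Shift: 16
Each letter → (letter + shift) mod 26:
  'b' (1) + 16 = 17 → 'r'
  'a' (0) + 16 = 16 → 'q'
  't' (19) + 16 = 9 → 'j'
  't' (19) + 16 = 9 → 'j'
  'e' (4) + 16 = 20 → 'u'
  'r' (17) + 16 = 7 → 'h'
  'y' (24) + 16 = 14 → 'o'
Result = "rqjjuho"


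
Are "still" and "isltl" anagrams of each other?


Word 1: "still" → sorted: illst
Word 2: "isltl" → sorted: illst
Same letters? illst == illst
Anagram = Yes


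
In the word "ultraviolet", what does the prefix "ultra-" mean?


Prefix: ultra-
Example: ultraviolet = ultra- + violet
Meaning = beyond


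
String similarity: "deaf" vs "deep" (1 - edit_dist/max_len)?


Word 1: "deaf" (length 4)
Word 2: "deep" (length 4)
One optimal edit sequence:
  1. keep 'd'
  2. keep 'e'
  3. substitute 'a' -> 'e'  (+1)
  4. substitute 'f' -> 'p'  (+1)
Edit distance = 2
Max length = max(4, 4) = 4
Similarity = 1 - 2/4
= 0.5000


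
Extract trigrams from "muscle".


Word: "muscle" (length 6)
Number of trigrams = 6 - 3 + 1 = 4
  Position 0: "mus"
  Position 1: "usc"
  Position 2: "scl"
  Position 3: "cle"
Trigrams = "mus", "usc", "scl", "cle"


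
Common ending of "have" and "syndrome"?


Word 1: "have"
Word 2: "syndrome"
Comparing from end:
  Pos -1: 'e' == 'e'
  Pos -2: 'v' != 'm' (stop)
LCS = "e" (length 1)


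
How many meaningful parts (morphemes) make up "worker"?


Word: "worker"
Morphemes: work | -er
Each morpheme carries meaning
= 2 morphemes


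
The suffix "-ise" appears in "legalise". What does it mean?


Suffix: -ise
Example: legalise = legal + -ise
Meaning = to make


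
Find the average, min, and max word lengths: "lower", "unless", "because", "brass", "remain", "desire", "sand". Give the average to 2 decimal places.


Lengths: "lower"=5, "unless"=6, "because"=7, "brass"=5, "remain"=6, "desire"=6, "sand"=4
Sum = 39, Count = 7
Average = 39/7 = 5.57
= avg=5.57, min=4, max=7


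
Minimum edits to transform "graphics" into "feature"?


Word 1: "graphics" (length 8)
Word 2: "feature" (length 7)
One optimal edit sequence (insert/delete/substitute each cost 1):
  1. substitute 'g' -> 'f'  (+1)
  2. substitute 'r' -> 'e'  (+1)
  3. keep 'a'
  4. delete 'p'  (+1)
  5. substitute 'h' -> 't'  (+1)
  6. substitute 'i' -> 'u'  (+1)
  7. substitute 'c' -> 'r'  (+1)
  8. substitute 's' -> 'e'  (+1)
Total edit operations: 7
Edit distance = 7


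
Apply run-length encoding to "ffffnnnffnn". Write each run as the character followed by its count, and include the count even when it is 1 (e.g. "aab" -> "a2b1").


String: "ffffnnnffnn"
Scanning for consecutive runs:
  'f' x 4
  'n' x 3
  'f' x 2
  'n' x 2
RLE = "f4n3f2n2"


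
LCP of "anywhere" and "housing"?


Word 1: "anywhere"
Word 2: "housing"
Comparing from start:
  Pos 0: 'a' != 'h' (stop)
LCP = "" (length 0)


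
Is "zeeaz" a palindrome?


Word: "zeeaz"
Reversed: "zaeez"
Forward == Backward? zeeaz != zaeez
Palindrome = No


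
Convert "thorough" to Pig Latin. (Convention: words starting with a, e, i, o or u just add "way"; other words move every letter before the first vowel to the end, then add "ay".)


Word: "thorough"
Starts with consonant(s) → move to end, add 'ay'
Consonant cluster: "th"
Pig Latin = "oroughthay"


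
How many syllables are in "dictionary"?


Word: "dictionary"
Syllable breakdown: dic-tion-ar-y
Counting: 4 parts
= 4 syllables


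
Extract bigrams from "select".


Word: "select" (length 6)
Number of bigrams = 6 - 2 + 1 = 5
  Position 0: "se"
  Position 1: "el"
  Position 2: "le"
  Position 3: "ec"
  Position 4: "ct"
Bigrams = "se", "el", "le", "ec", "ct"


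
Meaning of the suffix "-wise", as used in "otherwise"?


Suffix: -wise
Example: otherwise = other + -wise
Meaning = in the manner of


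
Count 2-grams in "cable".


Word: "cable" (length 5)
Number of 2-grams = length - 2 + 1 = 5 - 2 + 1
= 4


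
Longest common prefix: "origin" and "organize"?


Word 1: "origin"
Word 2: "organize"
Comparing from start:
  Pos 0: 'o' == 'o'
  Pos 1: 'r' == 'r'
  Pos 2: 'i' != 'g' (stop)
LCP = "or" (length 2)


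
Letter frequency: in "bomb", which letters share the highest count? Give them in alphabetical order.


Word: "bomb"
Letter counts:
  'b': 2
  'm': 1
  'o': 1
Maximum count = 2
Most frequent = 'b' (2 times each)


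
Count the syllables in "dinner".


Word: "dinner"
Syllable breakdown: din-ner
Counting: 2 parts
= 2 syllables


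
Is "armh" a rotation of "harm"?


Word: "harm", Candidate: "armh"
Method: check if candidate is substring of word+word
"harmharm" contains "armh"? Yes
Is rotation = Yes


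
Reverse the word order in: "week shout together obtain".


Original: "week shout together obtain"
Words (1..n): week | shout | together | obtain
Reversed (n..1): obtain | together | shout | week
Result = "obtain together shout week"


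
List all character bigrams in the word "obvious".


Word: "obvious" (length 7)
Number of bigrams = 7 - 2 + 1 = 6
  Position 0: "ob"
  Position 1: "bv"
  Position 2: "vi"
  Position 3: "io"
  Position 4: "ou"
  Position 5: "us"
Bigrams = "ob", "bv", "vi", "io", "ou", "us"


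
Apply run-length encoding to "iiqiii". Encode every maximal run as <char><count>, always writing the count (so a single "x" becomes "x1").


String: "iiqiii"
Scanning for consecutive runs:
  'i' x 2
  'q' x 1
  'i' x 3
RLE = "i2q1i3"


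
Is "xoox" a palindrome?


Word: "xoox"
Reversed: "xoox"
Forward == Backward? xoox == xoox
Palindrome = Yes


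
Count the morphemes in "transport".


Word: "transport"
Morphemes: trans- / port
Each morpheme carries meaning
= 2 morphemes


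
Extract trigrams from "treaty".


Word: "treaty" (length 6)
Number of trigrams = 6 - 3 + 1 = 4
  Position 0: "tre"
  Position 1: "rea"
  Position 2: "eat"
  Position 3: "aty"
Trigrams = "tre", "rea", "eat", "aty"


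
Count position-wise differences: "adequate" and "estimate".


Comparing character by character (same length = 8):
  Pos 0: 'a' vs 'e' !=
  Pos 1: 'd' vs 's' !=
  Pos 2: 'e' vs 't' !=
  Pos 3: 'q' vs 'i' !=
  Pos 4: 'u' vs 'm' !=
  Pos 5: 'a' vs 'a' =
  Pos 6: 't' vs 't' =
  Pos 7: 'e' vs 'e' =
Hamming distance = 5


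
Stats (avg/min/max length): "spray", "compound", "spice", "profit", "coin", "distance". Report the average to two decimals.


Lengths: "spray"=5, "compound"=8, "spice"=5, "profit"=6, "coin"=4, "distance"=8
Sum = 36, Count = 6
Average = 36/6 = 6.00
= avg=6.00, min=4, max=8


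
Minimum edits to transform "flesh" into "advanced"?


Word 1: "flesh" (length 5)
Word 2: "advanced" (length 8)
One optimal edit sequence (insert/delete/substitute each cost 1):
  1. insert 'a'  (+1)
  2. insert 'd'  (+1)
  3. insert 'v'  (+1)
  4. substitute 'f' -> 'a'  (+1)
  5. substitute 'l' -> 'n'  (+1)
  6. substitute 'e' -> 'c'  (+1)
  7. substitute 's' -> 'e'  (+1)
  8. substitute 'h' -> 'd'  (+1)
Total edit operations: 8
Edit distance = 8


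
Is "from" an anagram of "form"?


Word 1: "form" → sorted: fmor
Word 2: "from" → sorted: fmor
Same letters? fmor == fmor
Anagram = Yes


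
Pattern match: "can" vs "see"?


Pattern of "can": [0, 1, 2]
Pattern of "see": [0, 1, 1]
Patterns do not match
Same pattern = No


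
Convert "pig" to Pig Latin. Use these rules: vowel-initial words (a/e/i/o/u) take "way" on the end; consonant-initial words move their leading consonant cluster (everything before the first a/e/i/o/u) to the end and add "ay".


Word: "pig"
Starts with consonant(s) → move to end, add 'ay'
Consonant cluster: "p"
Pig Latin = "igpay"


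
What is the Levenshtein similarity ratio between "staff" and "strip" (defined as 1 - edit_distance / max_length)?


Word 1: "staff" (length 5)
Word 2: "strip" (length 5)
One optimal edit sequence:
  1. keep 's'
  2. keep 't'
  3. substitute 'a' -> 'r'  (+1)
  4. substitute 'f' -> 'i'  (+1)
  5. substitute 'f' -> 'p'  (+1)
Edit distance = 3
Max length = max(5, 5) = 5
Similarity = 1 - 3/5
= 0.4000


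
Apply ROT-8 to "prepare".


Word: "prepare"
Shift: 8
Each letter → (letter + shift) mod 26:
  'p' (15) + 8 = 23 → 'x'
  'r' (17) + 8 = 25 → 'z'
  'e' (4) + 8 = 12 → 'm'
  'p' (15) + 8 = 23 → 'x'
  'a' (0) + 8 = 8 → 'i'
  'r' (17) + 8 = 25 → 'z'
  'e' (4) + 8 = 12 → 'm'
Result = "xzmxizm"


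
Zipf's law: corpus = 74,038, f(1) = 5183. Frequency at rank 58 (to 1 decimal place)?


Zipf's law: f(r) = f(1) / r
f(1) = 5183
f(58) = 5183 / 58
= 89.4 occurrences


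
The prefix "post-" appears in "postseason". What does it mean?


Prefix: post-
Example: postseason (post- + season)
Meaning = after


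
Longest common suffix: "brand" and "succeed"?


Word 1: "brand"
Word 2: "succeed"
Comparing from end:
  Pos -1: 'd' == 'd'
  Pos -2: 'n' != 'e' (stop)
LCS = "d" (length 1)


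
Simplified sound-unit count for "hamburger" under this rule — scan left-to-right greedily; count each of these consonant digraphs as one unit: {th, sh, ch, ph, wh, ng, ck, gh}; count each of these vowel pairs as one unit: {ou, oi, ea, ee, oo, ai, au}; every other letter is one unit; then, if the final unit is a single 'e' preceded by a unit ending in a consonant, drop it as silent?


Word: "hamburger" (9 letters)
Left-to-right scan:
  1. 'h' (letter)
  2. 'a' (letter)
  3. 'm' (letter)
  4. 'b' (letter)
  5. 'u' (letter)
  6. 'r' (letter)
  7. 'g' (letter)
  8. 'e' (letter)
  9. 'r' (letter)
Units from scan: 9
Sound units = 9 units


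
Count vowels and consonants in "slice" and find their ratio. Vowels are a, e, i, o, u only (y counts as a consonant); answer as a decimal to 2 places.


Word: "slice"
Vowels (a,e,i,o,u): 2
Consonants: 3
Ratio = 2/3
= 0.67


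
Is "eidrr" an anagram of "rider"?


Word 1: "rider" → sorted: deirr
Word 2: "eidrr" → sorted: deirr
Same letters? deirr == deirr
Anagram = Yes


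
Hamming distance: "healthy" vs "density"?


Comparing character by character (same length = 7):
  Pos 0: 'h' vs 'd' !=
  Pos 1: 'e' vs 'e' =
  Pos 2: 'a' vs 'n' !=
  Pos 3: 'l' vs 's' !=
  Pos 4: 't' vs 'i' !=
  Pos 5: 'h' vs 't' !=
  Pos 6: 'y' vs 'y' =
Hamming distance = 5


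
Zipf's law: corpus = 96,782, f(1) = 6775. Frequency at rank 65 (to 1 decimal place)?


Zipf's law: f(r) = f(1) / r
f(1) = 6775
f(65) = 6775 / 65
= 104.2 occurrences


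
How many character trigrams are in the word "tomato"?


Word: "tomato" (length 6)
Number of 3-grams = length - 3 + 1 = 6 - 3 + 1
= 4


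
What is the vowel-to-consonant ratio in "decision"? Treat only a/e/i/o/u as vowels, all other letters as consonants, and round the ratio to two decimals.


Word: "decision"
Vowels (a,e,i,o,u): 4
Consonants: 4
Ratio = 4/4
= 1.00


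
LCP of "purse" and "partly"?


Word 1: "purse"
Word 2: "partly"
Comparing from start:
  Pos 0: 'p' == 'p'
  Pos 1: 'u' != 'a' (stop)
LCP = "p" (length 1)


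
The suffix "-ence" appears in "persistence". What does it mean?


Suffix: -ence
Example: persistence = persist + -ence
Meaning = state of


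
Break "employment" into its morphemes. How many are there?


Word: "employment"
Morphemes: employ / -ment
Each morpheme carries meaning
= 2 morphemes


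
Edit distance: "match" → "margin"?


Word 1: "match" (length 5)
Word 2: "margin" (length 6)
One optimal edit sequence (insert/delete/substitute each cost 1):
  1. keep 'm'
  2. keep 'a'
  3. insert 'r'  (+1)
  4. substitute 't' -> 'g'  (+1)
  5. substitute 'c' -> 'i'  (+1)
  6. substitute 'h' -> 'n'  (+1)
Total edit operations: 4
Edit distance = 4


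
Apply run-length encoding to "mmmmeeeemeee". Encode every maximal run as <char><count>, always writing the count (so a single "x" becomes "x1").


String: "mmmmeeeemeee"
Scanning for consecutive runs:
  'm' x 4
  'e' x 4
  'm' x 1
  'e' x 3
RLE = "m4e4m1e3"


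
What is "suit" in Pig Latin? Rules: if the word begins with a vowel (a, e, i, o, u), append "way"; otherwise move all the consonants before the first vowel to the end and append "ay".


Word: "suit"
Starts with consonant(s) → move to end, add 'ay'
Consonant cluster: "s"
Pig Latin = "uitsay"


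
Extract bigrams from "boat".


Word: "boat" (length 4)
Number of bigrams = 4 - 2 + 1 = 3
  Position 0: "bo"
  Position 1: "oa"
  Position 2: "at"
Bigrams = "bo", "oa", "at"


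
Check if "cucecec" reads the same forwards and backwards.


Word: "cucecec"
Reversed: "cececuc"
Forward == Backward? cucecec != cececuc
Palindrome = No


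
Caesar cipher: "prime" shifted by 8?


Word: "prime"
Shift: 8
Each letter → (letter + shift) mod 26:
  'p' (15) + 8 = 23 → 'x'
  'r' (17) + 8 = 25 → 'z'
  'i' (8) + 8 = 16 → 'q'
  'm' (12) + 8 = 20 → 'u'
  'e' (4) + 8 = 12 → 'm'
Result = "xzqum"


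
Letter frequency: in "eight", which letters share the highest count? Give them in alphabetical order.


Word: "eight"
Letter counts:
  'e': 1
  'g': 1
  'h': 1
  'i': 1
  't': 1
Maximum count = 1
Most frequent = 'e', 'g', 'h', 'i', 't' (1 time each)


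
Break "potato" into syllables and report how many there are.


Word: "potato"
Syllable breakdown: po / ta / to
Counting: 3 parts
= 3 syllables


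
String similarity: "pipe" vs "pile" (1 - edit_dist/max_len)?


Word 1: "pipe" (length 4)
Word 2: "pile" (length 4)
One optimal edit sequence:
  1. keep 'p'
  2. keep 'i'
  3. substitute 'p' -> 'l'  (+1)
  4. keep 'e'
Edit distance = 1
Max length = max(4, 4) = 4
Similarity = 1 - 1/4
= 0.7500


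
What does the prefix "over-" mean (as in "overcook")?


Prefix: over-
Example: overcook = over- + cook
Meaning = excessive


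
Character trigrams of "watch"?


Word: "watch" (length 5)
Number of trigrams = 5 - 3 + 1 = 3
  Position 0: "wat"
  Position 1: "atc"
  Position 2: "tch"
Trigrams = "wat", "atc", "tch"


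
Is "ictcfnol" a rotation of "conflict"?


Word: "conflict", Candidate: "ictcfnol"
Method: check if candidate is substring of word+word
"conflictconflict" contains "ictcfnol"? No
Is rotation = No


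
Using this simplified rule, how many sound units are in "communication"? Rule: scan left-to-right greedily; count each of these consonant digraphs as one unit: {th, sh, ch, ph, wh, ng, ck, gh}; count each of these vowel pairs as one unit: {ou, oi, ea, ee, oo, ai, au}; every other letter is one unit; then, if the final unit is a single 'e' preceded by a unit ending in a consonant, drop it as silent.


Word: "communication" (13 letters)
Left-to-right scan:
  [1] 'c' (letter)
  [2] 'o' (letter)
  [3] 'm' (letter)
  [4] 'm' (letter)
  [5] 'u' (letter)
  [6] 'n' (letter)
  [7] 'i' (letter)
  [8] 'c' (letter)
  [9] 'a' (letter)
  [10] 't' (letter)
  [11] 'i' (letter)
  [12] 'o' (letter)
  [13] 'n' (letter)
Units from scan: 13
Sound units = 13 units


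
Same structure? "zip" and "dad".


Pattern of "zip": [0, 1, 2]
Pattern of "dad": [0, 1, 0]
Patterns do not match
Same pattern = No


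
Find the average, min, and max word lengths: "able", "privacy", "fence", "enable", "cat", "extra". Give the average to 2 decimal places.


Lengths: "able"=4, "privacy"=7, "fence"=5, "enable"=6, "cat"=3, "extra"=5
Sum = 30, Count = 6
Average = 30/6 = 5.00
= avg=5.00, min=3, max=7


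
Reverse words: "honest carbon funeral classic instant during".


Original: "honest carbon funeral classic instant during"
Words (1..n): honest | carbon | funeral | classic | instant | during
Reversed (n..1): during | instant | classic | funeral | carbon | honest
Result = "during instant classic funeral carbon honest"


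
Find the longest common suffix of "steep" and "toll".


Word 1: "steep"
Word 2: "toll"
Comparing from end:
  Pos -1: 'p' != 'l' (stop)
LCS = "" (length 0)


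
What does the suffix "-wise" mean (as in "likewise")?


Suffix: -wise
Example: likewise = like + -wise
Meaning = in the manner of


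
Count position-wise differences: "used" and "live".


Comparing character by character (same length = 4):
  Pos 0: 'u' vs 'l' !=
  Pos 1: 's' vs 'i' !=
  Pos 2: 'e' vs 'v' !=
  Pos 3: 'd' vs 'e' !=
Hamming distance = 4


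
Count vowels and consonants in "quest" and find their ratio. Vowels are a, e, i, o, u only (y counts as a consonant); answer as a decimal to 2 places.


Word: "quest"
Vowels (a,e,i,o,u): 2
Consonants: 3
Ratio = 2/3
= 0.67


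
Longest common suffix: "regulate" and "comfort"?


Word 1: "regulate"
Word 2: "comfort"
Comparing from end:
  Pos -1: 'e' != 't' (stop)
LCS = "" (length 0)


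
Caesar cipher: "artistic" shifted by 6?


Word: "artistic"
Shift: 6
Each letter → (letter + shift) mod 26:
  'a' (0) + 6 = 6 → 'g'
  'r' (17) + 6 = 23 → 'x'
  't' (19) + 6 = 25 → 'z'
  'i' (8) + 6 = 14 → 'o'
  's' (18) + 6 = 24 → 'y'
  't' (19) + 6 = 25 → 'z'
  'i' (8) + 6 = 14 → 'o'
  'c' (2) + 6 = 8 → 'i'
Result = "gxzoyzoi"


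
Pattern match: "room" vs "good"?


Pattern of "room": [0, 1, 1, 2]
Pattern of "good": [0, 1, 1, 2]
Patterns match
Same pattern = Yes


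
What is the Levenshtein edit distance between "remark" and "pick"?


Word 1: "remark" (length 6)
Word 2: "pick" (length 4)
One optimal edit sequence (insert/delete/substitute each cost 1):
  1. delete 'r'  (+1)
  2. delete 'e'  (+1)
  3. substitute 'm' -> 'p'  (+1)
  4. substitute 'a' -> 'i'  (+1)
  5. substitute 'r' -> 'c'  (+1)
  6. keep 'k'
Total edit operations: 5
Edit distance = 5


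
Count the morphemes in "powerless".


Word: "powerless"
Morphemes: power | -less
Each morpheme carries meaning
= 2 morphemes


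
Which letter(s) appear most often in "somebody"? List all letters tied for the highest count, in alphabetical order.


Word: "somebody"
Letter counts:
  'b': 1
  'd': 1
  'e': 1
  'm': 1
  'o': 2
  's': 1
  'y': 1
Maximum count = 2
Most frequent = 'o' (2 times each)


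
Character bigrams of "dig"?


Word: "dig" (length 3)
Number of bigrams = 3 - 2 + 1 = 2
  Position 0: "di"
  Position 1: "ig"
Bigrams = "di", "ig"


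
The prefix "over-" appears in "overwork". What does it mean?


Prefix: over-
Example: overwork (over- + work)
Meaning = excessive


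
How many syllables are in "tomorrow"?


Word: "tomorrow"
Syllable breakdown: to / mor / row
Counting: 3 parts
= 3 syllables


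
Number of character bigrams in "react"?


Word: "react" (length 5)
Number of 2-grams = length - 2 + 1 = 5 - 2 + 1
= 4


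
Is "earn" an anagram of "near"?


Word 1: "near" → sorted: aenr
Word 2: "earn" → sorted: aenr
Same letters? aenr == aenr
Anagram = Yes


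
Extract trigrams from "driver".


Word: "driver" (length 6)
Number of trigrams = 6 - 3 + 1 = 4
  Position 0: "dri"
  Position 1: "riv"
  Position 2: "ive"
  Position 3: "ver"
Trigrams = "dri", "riv", "ive", "ver"


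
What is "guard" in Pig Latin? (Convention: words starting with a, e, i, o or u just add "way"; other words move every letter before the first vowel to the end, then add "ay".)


Word: "guard"
Starts with consonant(s) → move to end, add 'ay'
Consonant cluster: "g"
Pig Latin = "uardgay"


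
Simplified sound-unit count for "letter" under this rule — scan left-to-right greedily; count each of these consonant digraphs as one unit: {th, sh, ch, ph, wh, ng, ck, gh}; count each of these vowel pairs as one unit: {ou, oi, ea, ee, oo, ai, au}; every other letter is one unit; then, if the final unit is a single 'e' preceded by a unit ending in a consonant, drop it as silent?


Word: "letter" (6 letters)
Left-to-right scan:
  (1) 'l' (letter)
  (2) 'e' (letter)
  (3) 't' (letter)
  (4) 't' (letter)
  (5) 'e' (letter)
  (6) 'r' (letter)
Units from scan: 6
Sound units = 6 units


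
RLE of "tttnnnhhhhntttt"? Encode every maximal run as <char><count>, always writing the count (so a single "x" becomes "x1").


String: "tttnnnhhhhntttt"
Scanning for consecutive runs:
  't' x 3
  'n' x 3
  'h' x 4
  'n' x 1
  't' x 4
RLE = "t3n3h4n1t4"


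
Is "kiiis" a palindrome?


Word: "kiiis"
Reversed: "siiik"
Forward == Backward? kiiis != siiik
Palindrome = No


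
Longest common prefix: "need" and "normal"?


Word 1: "need"
Word 2: "normal"
Comparing from start:
  Pos 0: 'n' == 'n'
  Pos 1: 'e' != 'o' (stop)
LCP = "n" (length 1)


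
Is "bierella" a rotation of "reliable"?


Word: "reliable", Candidate: "bierella"
Method: check if candidate is substring of word+word
"reliablereliable" contains "bierella"? No
Is rotation = No


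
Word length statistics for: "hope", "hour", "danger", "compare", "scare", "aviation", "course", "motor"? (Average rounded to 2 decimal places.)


Lengths: "hope"=4, "hour"=4, "danger"=6, "compare"=7, "scare"=5, "aviation"=8, "course"=6, "motor"=5
Sum = 45, Count = 8
Average = 45/8 = 5.63
= avg=5.63, min=4, max=8


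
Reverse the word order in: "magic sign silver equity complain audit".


Original: "magic sign silver equity complain audit"
Words (1..n): magic | sign | silver | equity | complain | audit
Reversed (n..1): audit | complain | equity | silver | sign | magic
Result = "audit complain equity silver sign magic"


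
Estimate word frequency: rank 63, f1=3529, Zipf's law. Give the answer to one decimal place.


Zipf's law: f(r) = f(1) / r
f(1) = 3529
f(63) = 3529 / 63
= 56.0 occurrences


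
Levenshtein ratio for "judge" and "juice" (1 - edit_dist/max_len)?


Word 1: "judge" (length 5)
Word 2: "juice" (length 5)
One optimal edit sequence:
  1. keep 'j'
  2. keep 'u'
  3. substitute 'd' -> 'i'  (+1)
  4. substitute 'g' -> 'c'  (+1)
  5. keep 'e'
Edit distance = 2
Max length = max(5, 5) = 5
Similarity = 1 - 2/5
= 0.6000


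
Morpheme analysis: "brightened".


Word: "brightened"
Morphemes: bright | -en | -ed
Each morpheme carries meaning
= 3 morphemes


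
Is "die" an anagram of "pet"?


Word 1: "pet" → sorted: ept
Word 2: "die" → sorted: dei
Same letters? ept != dei
Anagram = No


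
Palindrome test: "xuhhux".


Word: "xuhhux"
Reversed: "xuhhux"
Forward == Backward? xuhhux == xuhhux
Palindrome = Yes


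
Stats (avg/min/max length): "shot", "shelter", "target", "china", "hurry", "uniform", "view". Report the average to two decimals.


Lengths: "shot"=4, "shelter"=7, "target"=6, "china"=5, "hurry"=5, "uniform"=7, "view"=4
Sum = 38, Count = 7
Average = 38/7 = 5.43
= avg=5.43, min=4, max=7


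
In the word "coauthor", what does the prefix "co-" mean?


Prefix: co-
Example: coauthor (co- + author)
Meaning = together


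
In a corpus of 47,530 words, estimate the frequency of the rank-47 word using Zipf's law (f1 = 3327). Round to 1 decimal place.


Zipf's law: f(r) = f(1) / r
f(1) = 3327
f(47) = 3327 / 47
= 70.8 occurrences


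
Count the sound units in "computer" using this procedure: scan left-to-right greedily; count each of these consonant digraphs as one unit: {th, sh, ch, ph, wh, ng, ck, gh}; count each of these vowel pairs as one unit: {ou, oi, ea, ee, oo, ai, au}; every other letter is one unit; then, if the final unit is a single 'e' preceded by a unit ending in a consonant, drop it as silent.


Word: "computer" (8 letters)
Left-to-right scan:
  [1] 'c' (letter)
  [2] 'o' (letter)
  [3] 'm' (letter)
  [4] 'p' (letter)
  [5] 'u' (letter)
  [6] 't' (letter)
  [7] 'e' (letter)
  [8] 'r' (letter)
Units from scan: 8
Sound units = 8 units


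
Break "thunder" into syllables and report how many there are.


Word: "thunder"
Syllable breakdown: thun · der
Counting: 2 parts
= 2 syllables


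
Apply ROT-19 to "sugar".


Word: "sugar"
Shift: 19
Each letter → (letter + shift) mod 26:
  's' (18) + 19 = 11 → 'l'
  'u' (20) + 19 = 13 → 'n'
  'g' (6) + 19 = 25 → 'z'
  'a' (0) + 19 = 19 → 't'
  'r' (17) + 19 = 10 → 'k'
Result = "lnztk"


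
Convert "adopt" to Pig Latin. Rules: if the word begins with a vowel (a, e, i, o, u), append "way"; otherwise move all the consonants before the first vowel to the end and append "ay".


Word: "adopt"
Starts with vowel → add 'way'
Pig Latin = "adoptway"


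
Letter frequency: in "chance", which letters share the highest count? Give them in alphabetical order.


Word: "chance"
Letter counts:
  'a': 1
  'c': 2
  'e': 1
  'h': 1
  'n': 1
Maximum count = 2
Most frequent = 'c' (2 times each)


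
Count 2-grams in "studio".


Word: "studio" (length 6)
Number of 2-grams = length - 2 + 1 = 6 - 2 + 1
= 5


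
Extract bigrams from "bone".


Word: "bone" (length 4)
Number of bigrams = 4 - 2 + 1 = 3
  Position 0: "bo"
  Position 1: "on"
  Position 2: "ne"
Bigrams = "bo", "on", "ne"


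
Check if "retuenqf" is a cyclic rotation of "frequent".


Word: "frequent", Candidate: "retuenqf"
Method: check if candidate is substring of word+word
"frequentfrequent" contains "retuenqf"? No
Is rotation = No


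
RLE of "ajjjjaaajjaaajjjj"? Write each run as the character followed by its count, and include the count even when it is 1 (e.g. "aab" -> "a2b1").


String: "ajjjjaaajjaaajjjj"
Scanning for consecutive runs:
  'a' x 1
  'j' x 4
  'a' x 3
  'j' x 2
  'a' x 3
  'j' x 4
RLE = "a1j4a3j2a3j4"


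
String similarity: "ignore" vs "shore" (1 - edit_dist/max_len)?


Word 1: "ignore" (length 6)
Word 2: "shore" (length 5)
One optimal edit sequence:
  1. delete 'i'  (+1)
  2. substitute 'g' -> 's'  (+1)
  3. substitute 'n' -> 'h'  (+1)
  4. keep 'o'
  5. keep 'r'
  6. keep 'e'
Edit distance = 3
Max length = max(6, 5) = 6
Similarity = 1 - 3/6
= 0.5000


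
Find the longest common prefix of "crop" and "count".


Word 1: "crop"
Word 2: "count"
Comparing from start:
  Pos 0: 'c' == 'c'
  Pos 1: 'r' != 'o' (stop)
LCP = "c" (length 1)


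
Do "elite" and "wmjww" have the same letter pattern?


Pattern of "elite": [0, 1, 2, 3, 0]
Pattern of "wmjww": [0, 1, 2, 0, 0]
Patterns do not match
Same pattern = No


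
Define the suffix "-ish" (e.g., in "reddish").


Suffix: -ish
Example: reddish (red + -ish, with a spelling change)
Meaning = somewhat / having the qualities of


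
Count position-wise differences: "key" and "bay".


Comparing character by character (same length = 3):
  Pos 0: 'k' vs 'b' !=
  Pos 1: 'e' vs 'a' !=
  Pos 2: 'y' vs 'y' =
Hamming distance = 2


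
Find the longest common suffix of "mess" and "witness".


Word 1: "mess"
Word 2: "witness"
Comparing from end:
  Pos -1: 's' == 's'
  Pos -2: 's' == 's'
  Pos -3: 'e' == 'e'
  Pos -4: 'm' != 'n' (stop)
LCS = "ess" (length 3)


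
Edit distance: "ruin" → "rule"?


Word 1: "ruin" (length 4)
Word 2: "rule" (length 4)
One optimal edit sequence (insert/delete/substitute each cost 1):
  1. keep 'r'
  2. keep 'u'
  3. substitute 'i' -> 'l'  (+1)
  4. substitute 'n' -> 'e'  (+1)
Total edit operations: 2
Edit distance = 2


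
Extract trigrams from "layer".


Word: "layer" (length 5)
Number of trigrams = 5 - 3 + 1 = 3
  Position 0: "lay"
  Position 1: "aye"
  Position 2: "yer"
Trigrams = "lay", "aye", "yer"


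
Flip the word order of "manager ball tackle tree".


Original: "manager ball tackle tree"
Words (1..n): manager | ball | tackle | tree
Reversed (n..1): tree | tackle | ball | manager
Result = "tree tackle ball manager"


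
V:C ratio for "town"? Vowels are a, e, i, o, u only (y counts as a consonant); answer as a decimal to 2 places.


Word: "town"
Vowels (a,e,i,o,u): 1
Consonants: 3
Ratio = 1/3
= 0.33


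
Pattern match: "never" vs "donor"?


Pattern of "never": [0, 1, 2, 1, 3]
Pattern of "donor": [0, 1, 2, 1, 3]
Patterns match
Same pattern = Yes


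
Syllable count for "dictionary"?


Word: "dictionary"
Syllable breakdown: dic / tion / ar / y
Counting: 4 parts
= 4 syllables


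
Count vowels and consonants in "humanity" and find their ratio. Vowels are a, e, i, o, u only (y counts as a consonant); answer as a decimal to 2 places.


Word: "humanity"
Vowels (a,e,i,o,u): 3
Consonants: 5
Ratio = 3/5
= 0.60


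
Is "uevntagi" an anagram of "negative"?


Word 1: "negative" → sorted: aeegintv
Word 2: "uevntagi" → sorted: aegintuv
Same letters? aeegintv != aegintuv
Anagram = No


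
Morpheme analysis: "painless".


Word: "painless"
Morphemes: pain / -less
Each morpheme carries meaning
= 2 morphemes


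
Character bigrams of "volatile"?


Word: "volatile" (length 8)
Number of bigrams = 8 - 2 + 1 = 7
  Position 0: "vo"
  Position 1: "ol"
  Position 2: "la"
  Position 3: "at"
  Position 4: "ti"
  Position 5: "il"
  Position 6: "le"
Bigrams = "vo", "ol", "la", "at", "ti", "il", "le"


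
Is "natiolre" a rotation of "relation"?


Word: "relation", Candidate: "natiolre"
Method: check if candidate is substring of word+word
"relationrelation" contains "natiolre"? No
Is rotation = No


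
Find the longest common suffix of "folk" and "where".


Word 1: "folk"
Word 2: "where"
Comparing from end:
  Pos -1: 'k' != 'e' (stop)
LCS = "" (length 0)


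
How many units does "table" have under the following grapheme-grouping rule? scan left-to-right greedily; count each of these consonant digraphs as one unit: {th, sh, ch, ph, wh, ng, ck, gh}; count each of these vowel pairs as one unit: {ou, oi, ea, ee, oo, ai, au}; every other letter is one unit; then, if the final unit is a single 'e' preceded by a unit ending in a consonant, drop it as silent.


Word: "table" (5 letters)
Left-to-right scan:
  (1) 't' (letter)
  (2) 'a' (letter)
  (3) 'b' (letter)
  (4) 'l' (letter)
  (5) 'e' (letter)
Units from scan: 5
Final unit is 'e' after a consonant -> drop as silent (-1)
Sound units = 4 units


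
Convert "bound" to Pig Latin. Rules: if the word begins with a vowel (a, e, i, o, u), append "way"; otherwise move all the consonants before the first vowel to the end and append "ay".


Word: "bound"
Starts with consonant(s) → move to end, add 'ay'
Consonant cluster: "b"
Pig Latin = "oundbay"


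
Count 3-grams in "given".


Word: "given" (length 5)
Number of 3-grams = length - 3 + 1 = 5 - 3 + 1
= 3


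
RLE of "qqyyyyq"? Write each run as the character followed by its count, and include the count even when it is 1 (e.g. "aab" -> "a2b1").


String: "qqyyyyq"
Scanning for consecutive runs:
  'q' x 2
  'y' x 4
  'q' x 1
RLE = "q2y4q1"


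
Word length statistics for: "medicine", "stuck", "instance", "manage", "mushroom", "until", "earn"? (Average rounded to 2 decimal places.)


Lengths: "medicine"=8, "stuck"=5, "instance"=8, "manage"=6, "mushroom"=8, "until"=5, "earn"=4
Sum = 44, Count = 7
Average = 44/7 = 6.29
= avg=6.29, min=4, max=8


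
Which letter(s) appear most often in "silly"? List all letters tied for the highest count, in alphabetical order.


Word: "silly"
Letter counts:
  'i': 1
  'l': 2
  's': 1
  'y': 1
Maximum count = 2
Most frequent = 'l' (2 times each)


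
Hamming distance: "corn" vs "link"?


Comparing character by character (same length = 4):
  Pos 0: 'c' vs 'l' !=
  Pos 1: 'o' vs 'i' !=
  Pos 2: 'r' vs 'n' !=
  Pos 3: 'n' vs 'k' !=
Hamming distance = 4


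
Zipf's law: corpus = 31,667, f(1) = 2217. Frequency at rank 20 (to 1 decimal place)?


Zipf's law: f(r) = f(1) / r
f(1) = 2217
f(20) = 2217 / 20
= 110.9 occurrences


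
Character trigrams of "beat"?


Word: "beat" (length 4)
Number of trigrams = 4 - 3 + 1 = 2
  Position 0: "bea"
  Position 1: "eat"
Trigrams = "bea", "eat"


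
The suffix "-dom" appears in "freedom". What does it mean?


Suffix: -dom
Example: freedom = free + -dom
Meaning = state / realm


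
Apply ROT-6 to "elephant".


Word: "elephant"
Shift: 6
Each letter → (letter + shift) mod 26:
  'e' (4) + 6 = 10 → 'k'
  'l' (11) + 6 = 17 → 'r'
  'e' (4) + 6 = 10 → 'k'
  'p' (15) + 6 = 21 → 'v'
  'h' (7) + 6 = 13 → 'n'
  'a' (0) + 6 = 6 → 'g'
  'n' (13) + 6 = 19 → 't'
  't' (19) + 6 = 25 → 'z'
Result = "krkvngtz"


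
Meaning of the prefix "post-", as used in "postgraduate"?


Prefix: post-
As in: postgraduate -> post- + graduate
Meaning = after


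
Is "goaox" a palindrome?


Word: "goaox"
Reversed: "xoaog"
Forward == Backward? goaox != xoaog
Palindrome = No


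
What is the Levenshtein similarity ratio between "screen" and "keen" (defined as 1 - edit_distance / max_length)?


Word 1: "screen" (length 6)
Word 2: "keen" (length 4)
One optimal edit sequence:
  1. delete 's'  (+1)
  2. delete 'c'  (+1)
  3. substitute 'r' -> 'k'  (+1)
  4. keep 'e'
  5. keep 'e'
  6. keep 'n'
Edit distance = 3
Max length = max(6, 4) = 6
Similarity = 1 - 3/6
= 0.5000


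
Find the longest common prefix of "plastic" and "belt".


Word 1: "plastic"
Word 2: "belt"
Comparing from start:
  Pos 0: 'p' != 'b' (stop)
LCP = "" (length 0)


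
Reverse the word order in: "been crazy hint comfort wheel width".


Original: "been crazy hint comfort wheel width"
Words (1..n): been | crazy | hint | comfort | wheel | width
Reversed (n..1): width | wheel | comfort | hint | crazy | been
Result = "width wheel comfort hint crazy been"


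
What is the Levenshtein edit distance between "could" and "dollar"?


Word 1: "could" (length 5)
Word 2: "dollar" (length 6)
One optimal edit sequence (insert/delete/substitute each cost 1):
  1. substitute 'c' -> 'd'  (+1)
  2. keep 'o'
  3. substitute 'u' -> 'l'  (+1)
  4. keep 'l'
  5. insert 'a'  (+1)
  6. substitute 'd' -> 'r'  (+1)
Total edit operations: 4
Edit distance = 4


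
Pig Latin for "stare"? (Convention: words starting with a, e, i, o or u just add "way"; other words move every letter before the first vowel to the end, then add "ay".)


Word: "stare"
Starts with consonant(s) → move to end, add 'ay'
Consonant cluster: "st"
Pig Latin = "arestay"


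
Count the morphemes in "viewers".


Word: "viewers"
Morphemes: view / -er / -s
Each morpheme carries meaning
= 3 morphemes
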